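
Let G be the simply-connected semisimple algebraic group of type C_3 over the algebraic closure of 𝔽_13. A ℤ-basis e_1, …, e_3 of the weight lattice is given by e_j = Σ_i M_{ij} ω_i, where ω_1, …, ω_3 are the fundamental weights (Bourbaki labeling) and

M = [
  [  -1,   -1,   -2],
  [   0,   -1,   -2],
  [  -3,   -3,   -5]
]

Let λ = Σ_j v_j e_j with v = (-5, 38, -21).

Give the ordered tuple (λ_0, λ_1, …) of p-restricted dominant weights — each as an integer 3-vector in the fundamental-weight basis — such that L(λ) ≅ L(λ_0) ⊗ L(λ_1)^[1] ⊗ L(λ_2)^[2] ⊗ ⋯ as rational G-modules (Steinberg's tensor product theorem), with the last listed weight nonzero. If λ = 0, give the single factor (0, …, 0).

((9, 4, 6),)

Converting to the ω-basis (c_i = row i of M dotted with v = (-5, 38, -21)):
  c_1 = (-1)·(-5) + (-1)·(38) + (-2)·(-21) = 9
  c_2 = (0)·(-5) + (-1)·(38) + (-2)·(-21) = 4
  c_3 = (-3)·(-5) + (-3)·(38) + (-5)·(-21) = 6
Writing each c_i in base p = 13:
  c_1 = 9 = 9·13^0
  c_2 = 4 = 4·13^0
  c_3 = 6 = 6·13^0
Factor λ_0 = (9, 4, 6)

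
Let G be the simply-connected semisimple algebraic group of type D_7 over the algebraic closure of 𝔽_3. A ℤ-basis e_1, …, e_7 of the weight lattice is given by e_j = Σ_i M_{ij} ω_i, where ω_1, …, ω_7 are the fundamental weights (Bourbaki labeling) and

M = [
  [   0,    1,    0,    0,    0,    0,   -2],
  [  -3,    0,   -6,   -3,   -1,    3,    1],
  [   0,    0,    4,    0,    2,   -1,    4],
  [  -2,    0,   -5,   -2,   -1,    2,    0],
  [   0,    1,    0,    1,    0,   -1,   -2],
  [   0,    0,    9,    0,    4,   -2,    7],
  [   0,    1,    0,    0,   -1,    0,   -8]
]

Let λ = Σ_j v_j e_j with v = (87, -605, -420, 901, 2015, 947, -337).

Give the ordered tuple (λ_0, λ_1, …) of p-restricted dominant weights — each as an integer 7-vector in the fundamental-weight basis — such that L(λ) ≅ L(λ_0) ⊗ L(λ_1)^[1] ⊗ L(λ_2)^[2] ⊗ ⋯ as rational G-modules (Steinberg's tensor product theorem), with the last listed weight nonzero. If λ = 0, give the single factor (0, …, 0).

((0, 0, 1, 0, 2, 0, 1), (2, 0, 0, 1, 1, 0, 1), (1, 2, 0, 0, 2, 0, 2), (2, 1, 2, 0, 0, 1, 2))

Converting to the ω-basis (c_i = row i of M dotted with v = (87, -605, -420, 901, 2015, 947, -337)):
  c_1 = 0·87 + (1)·(-605) + (0)·(-420) + 0·901 + 0·2015 + 0·947 + (-2)·(-337) = 69
  c_2 = (-3)·(87) + (0)·(-605) + (-6)·(-420) + (-3)·(901) + (-1)·(2015) + 3·947 + (1)·(-337) = 45
  c_3 = 0·87 + (0)·(-605) + (4)·(-420) + 0·901 + 2·2015 + (-1)·(947) + (4)·(-337) = 55
  c_4 = (-2)·(87) + (0)·(-605) + (-5)·(-420) + (-2)·(901) + (-1)·(2015) + 2·947 + (0)·(-337) = 3
  c_5 = 0·87 + (1)·(-605) + (0)·(-420) + 1·901 + 0·2015 + (-1)·(947) + (-2)·(-337) = 23
  c_6 = 0·87 + (0)·(-605) + (9)·(-420) + 0·901 + 4·2015 + (-2)·(947) + (7)·(-337) = 27
  c_7 = 0·87 + (1)·(-605) + (0)·(-420) + 0·901 + (-1)·(2015) + 0·947 + (-8)·(-337) = 76
Base-3 expansion of each c_i:
  c_1 = 69 = 0·3^0 + 2·3^1 + 1·3^2 + 2·3^3
  c_2 = 45 = 0·3^0 + 0·3^1 + 2·3^2 + 1·3^3
  c_3 = 55 = 1·3^0 + 0·3^1 + 0·3^2 + 2·3^3
  c_4 = 3 = 0·3^0 + 1·3^1
  c_5 = 23 = 2·3^0 + 1·3^1 + 2·3^2
  c_6 = 27 = 0·3^0 + 0·3^1 + 0·3^2 + 1·3^3
  c_7 = 76 = 1·3^0 + 1·3^1 + 2·3^2 + 2·3^3
p-restricted factor λ_0 = (0, 0, 1, 0, 2, 0, 1)
p-restricted factor λ_1 = (2, 0, 0, 1, 1, 0, 1)
p-restricted factor λ_2 = (1, 2, 0, 0, 2, 0, 2)
p-restricted factor λ_3 = (2, 1, 2, 0, 0, 1, 2)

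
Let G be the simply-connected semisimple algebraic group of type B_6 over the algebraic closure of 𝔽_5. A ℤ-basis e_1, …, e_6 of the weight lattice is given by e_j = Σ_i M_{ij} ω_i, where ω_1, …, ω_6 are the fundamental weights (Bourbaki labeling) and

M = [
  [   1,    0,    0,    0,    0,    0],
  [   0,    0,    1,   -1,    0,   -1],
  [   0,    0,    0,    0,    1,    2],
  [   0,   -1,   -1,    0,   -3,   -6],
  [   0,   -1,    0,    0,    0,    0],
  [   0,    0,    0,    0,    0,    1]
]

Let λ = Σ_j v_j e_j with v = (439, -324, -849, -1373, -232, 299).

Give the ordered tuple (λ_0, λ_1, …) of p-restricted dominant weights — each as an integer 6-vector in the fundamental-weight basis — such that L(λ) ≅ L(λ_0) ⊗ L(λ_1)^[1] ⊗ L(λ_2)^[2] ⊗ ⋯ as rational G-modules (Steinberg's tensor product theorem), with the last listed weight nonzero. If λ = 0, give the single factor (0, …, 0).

Change of basis e → ω: c = M·v where v = (439, -324, -849, -1373, -232, 299):
  c_1 = (1)·(439) + (0)·(-324) + (0)·(-849) + (0)·(-1373) + (0)·(-232) + (0)·(299) = 439
  c_2 = (0)·(439) + (0)·(-324) + (1)·(-849) + (-1)·(-1373) + (0)·(-232) + (-1)·(299) = 225
  c_3 = (0)·(439) + (0)·(-324) + (0)·(-849) + (0)·(-1373) + (1)·(-232) + (2)·(299) = 366
  c_4 = (0)·(439) + (-1)·(-324) + (-1)·(-849) + (0)·(-1373) + (-3)·(-232) + (-6)·(299) = 75
  c_5 = (0)·(439) + (-1)·(-324) + (0)·(-849) + (0)·(-1373) + (0)·(-232) + (0)·(299) = 324
  c_6 = (0)·(439) + (0)·(-324) + (0)·(-849) + (0)·(-1373) + (0)·(-232) + (1)·(299) = 299
Base-5 expansion of each c_i:
  c_1 = 439 = 4·5^0 + 2·5^1 + 2·5^2 + 3·5^3
  c_2 = 225 = 0·5^0 + 0·5^1 + 4·5^2 + 1·5^3
  c_3 = 366 = 1·5^0 + 3·5^1 + 4·5^2 + 2·5^3
  c_4 = 75 = 0·5^0 + 0·5^1 + 3·5^2
  c_5 = 324 = 4·5^0 + 4·5^1 + 2·5^2 + 2·5^3
  c_6 = 299 = 4·5^0 + 4·5^1 + 1·5^2 + 2·5^3
λ_0 = (4, 0, 1, 0, 4, 4)
λ_1 = (2, 0, 3, 0, 4, 4)
λ_2 = (2, 4, 4, 3, 2, 1)
λ_3 = (3, 1, 2, 0, 2, 2)

((4, 0, 1, 0, 4, 4), (2, 0, 3, 0, 4, 4), (2, 4, 4, 3, 2, 1), (3, 1, 2, 0, 2, 2))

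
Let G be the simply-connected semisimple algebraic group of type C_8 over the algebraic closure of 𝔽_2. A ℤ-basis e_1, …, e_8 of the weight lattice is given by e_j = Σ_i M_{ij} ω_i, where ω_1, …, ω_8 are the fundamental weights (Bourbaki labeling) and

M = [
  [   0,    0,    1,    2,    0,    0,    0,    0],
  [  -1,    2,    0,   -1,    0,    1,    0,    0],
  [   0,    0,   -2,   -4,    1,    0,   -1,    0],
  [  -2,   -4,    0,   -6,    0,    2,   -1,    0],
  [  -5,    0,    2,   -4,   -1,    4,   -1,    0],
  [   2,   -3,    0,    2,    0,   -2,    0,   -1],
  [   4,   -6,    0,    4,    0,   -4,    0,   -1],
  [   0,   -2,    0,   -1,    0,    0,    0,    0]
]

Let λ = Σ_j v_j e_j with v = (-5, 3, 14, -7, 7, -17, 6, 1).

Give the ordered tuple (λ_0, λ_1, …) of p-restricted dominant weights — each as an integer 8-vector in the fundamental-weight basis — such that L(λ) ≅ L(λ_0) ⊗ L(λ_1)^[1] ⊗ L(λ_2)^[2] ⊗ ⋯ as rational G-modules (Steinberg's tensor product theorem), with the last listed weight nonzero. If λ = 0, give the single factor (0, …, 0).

Compute c_i = Σ_j M_{ij} v_j with v = (-5, 3, 14, -7, 7, -17, 6, 1):
  c_1 = 0*-5 + 0*3 + 1*14 + 2*-7 + 0*7 + 0*-17 + 0*6 + 0*1 = 0
  c_2 = -1*-5 + 2*3 + 0*14 + -1*-7 + 0*7 + 1*-17 + 0*6 + 0*1 = 1
  c_3 = 0*-5 + 0*3 + -2*14 + -4*-7 + 1*7 + 0*-17 + -1*6 + 0*1 = 1
  c_4 = -2*-5 + -4*3 + 0*14 + -6*-7 + 0*7 + 2*-17 + -1*6 + 0*1 = 0
  c_5 = -5*-5 + 0*3 + 2*14 + -4*-7 + -1*7 + 4*-17 + -1*6 + 0*1 = 0
  c_6 = 2*-5 + -3*3 + 0*14 + 2*-7 + 0*7 + -2*-17 + 0*6 + -1*1 = 0
  c_7 = 4*-5 + -6*3 + 0*14 + 4*-7 + 0*7 + -4*-17 + 0*6 + -1*1 = 1
  c_8 = 0*-5 + -2*3 + 0*14 + -1*-7 + 0*7 + 0*-17 + 0*6 + 0*1 = 1
Expand coordinatewise in base 2:
  c_1 = 0
  c_2 = 1 = 1·2^0
  c_3 = 1 = 1·2^0
  c_4 = 0
  c_5 = 0
  c_6 = 0
  c_7 = 1 = 1·2^0
  c_8 = 1 = 1·2^0
p-restricted factor λ_0 = (0, 1, 1, 0, 0, 0, 1, 1)

((0, 1, 1, 0, 0, 0, 1, 1),)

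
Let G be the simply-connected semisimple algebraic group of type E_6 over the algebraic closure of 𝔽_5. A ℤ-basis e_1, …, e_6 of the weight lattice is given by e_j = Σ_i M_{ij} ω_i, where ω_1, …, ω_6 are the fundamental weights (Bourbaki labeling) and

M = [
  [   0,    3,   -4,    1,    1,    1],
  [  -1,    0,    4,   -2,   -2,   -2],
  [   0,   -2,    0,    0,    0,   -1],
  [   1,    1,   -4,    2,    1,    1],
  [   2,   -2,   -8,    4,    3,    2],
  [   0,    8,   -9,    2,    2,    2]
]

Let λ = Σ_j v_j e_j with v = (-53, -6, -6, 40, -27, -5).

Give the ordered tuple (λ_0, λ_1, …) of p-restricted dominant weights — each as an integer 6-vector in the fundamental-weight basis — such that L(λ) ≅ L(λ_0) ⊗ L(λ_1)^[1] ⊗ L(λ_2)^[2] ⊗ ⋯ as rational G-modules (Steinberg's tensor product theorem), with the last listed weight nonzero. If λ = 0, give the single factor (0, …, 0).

Compute c_i = Σ_j M_{ij} v_j with v = (-53, -6, -6, 40, -27, -5):
  c_1 = 0*-53 + 3*-6 + -4*-6 + 1*40 + 1*-27 + 1*-5 = 14
  c_2 = -1*-53 + 0*-6 + 4*-6 + -2*40 + -2*-27 + -2*-5 = 13
  c_3 = 0*-53 + -2*-6 + 0*-6 + 0*40 + 0*-27 + -1*-5 = 17
  c_4 = 1*-53 + 1*-6 + -4*-6 + 2*40 + 1*-27 + 1*-5 = 13
  c_5 = 2*-53 + -2*-6 + -8*-6 + 4*40 + 3*-27 + 2*-5 = 23
  c_6 = 0*-53 + 8*-6 + -9*-6 + 2*40 + 2*-27 + 2*-5 = 22
Base-5 expansion of each c_i:
  c_1 = 14 = 4·5^0 + 2·5^1
  c_2 = 13 = 3·5^0 + 2·5^1
  c_3 = 17 = 2·5^0 + 3·5^1
  c_4 = 13 = 3·5^0 + 2·5^1
  c_5 = 23 = 3·5^0 + 4·5^1
  c_6 = 22 = 2·5^0 + 4·5^1
p-restricted factor λ_0 = (4, 3, 2, 3, 3, 2)
p-restricted factor λ_1 = (2, 2, 3, 2, 4, 4)

((4, 3, 2, 3, 3, 2), (2, 2, 3, 2, 4, 4))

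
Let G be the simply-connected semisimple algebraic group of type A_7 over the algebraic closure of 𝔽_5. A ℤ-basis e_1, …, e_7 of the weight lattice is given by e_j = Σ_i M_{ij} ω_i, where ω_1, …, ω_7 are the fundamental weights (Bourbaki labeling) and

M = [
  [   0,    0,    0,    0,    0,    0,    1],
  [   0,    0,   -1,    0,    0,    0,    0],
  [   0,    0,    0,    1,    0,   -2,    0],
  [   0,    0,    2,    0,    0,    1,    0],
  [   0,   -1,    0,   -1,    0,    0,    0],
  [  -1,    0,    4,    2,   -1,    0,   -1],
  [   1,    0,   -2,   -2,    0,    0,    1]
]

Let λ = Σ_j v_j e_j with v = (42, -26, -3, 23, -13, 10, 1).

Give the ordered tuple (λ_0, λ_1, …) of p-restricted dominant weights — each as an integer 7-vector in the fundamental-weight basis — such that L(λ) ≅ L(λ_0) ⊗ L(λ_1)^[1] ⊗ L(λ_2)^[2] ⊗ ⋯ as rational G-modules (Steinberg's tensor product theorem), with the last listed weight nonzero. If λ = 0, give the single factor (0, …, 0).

((1, 3, 3, 4, 3, 4, 3),)

In the fundamental-weight basis, λ has coordinates c = M·v (v = (42, -26, -3, 23, -13, 10, 1)):
  c_1 = 0·42 + (0)·(-26) + (0)·(-3) + 0·23 + (0)·(-13) + 0·10 + 1·1 = 1
  c_2 = 0·42 + (0)·(-26) + (-1)·(-3) + 0·23 + (0)·(-13) + 0·10 + 0·1 = 3
  c_3 = 0·42 + (0)·(-26) + (0)·(-3) + 1·23 + (0)·(-13) + (-2)·(10) + 0·1 = 3
  c_4 = 0·42 + (0)·(-26) + (2)·(-3) + 0·23 + (0)·(-13) + 1·10 + 0·1 = 4
  c_5 = 0·42 + (-1)·(-26) + (0)·(-3) + (-1)·(23) + (0)·(-13) + 0·10 + 0·1 = 3
  c_6 = (-1)·(42) + (0)·(-26) + (4)·(-3) + 2·23 + (-1)·(-13) + 0·10 + (-1)·(1) = 4
  c_7 = 1·42 + (0)·(-26) + (-2)·(-3) + (-2)·(23) + (0)·(-13) + 0·10 + 1·1 = 3
Base-5 expansion of each c_i:
  c_1 = 1 = 1·5^0
  c_2 = 3 = 3·5^0
  c_3 = 3 = 3·5^0
  c_4 = 4 = 4·5^0
  c_5 = 3 = 3·5^0
  c_6 = 4 = 4·5^0
  c_7 = 3 = 3·5^0
Factor λ_0 = (1, 3, 3, 4, 3, 4, 3)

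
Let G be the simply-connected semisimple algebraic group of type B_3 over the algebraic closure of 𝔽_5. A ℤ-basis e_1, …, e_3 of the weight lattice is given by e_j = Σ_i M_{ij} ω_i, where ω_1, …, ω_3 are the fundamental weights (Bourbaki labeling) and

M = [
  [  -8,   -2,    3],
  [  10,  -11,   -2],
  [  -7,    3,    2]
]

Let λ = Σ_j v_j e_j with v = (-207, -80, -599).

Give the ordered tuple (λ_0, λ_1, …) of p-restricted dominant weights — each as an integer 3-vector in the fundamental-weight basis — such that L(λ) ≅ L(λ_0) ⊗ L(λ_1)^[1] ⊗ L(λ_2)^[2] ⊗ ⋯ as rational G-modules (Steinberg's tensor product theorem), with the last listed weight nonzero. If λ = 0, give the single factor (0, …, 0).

ω-coordinates c = M·v, v = (-207, -80, -599):
  c_1 = -8*-207 + -2*-80 + 3*-599 = 19
  c_2 = 10*-207 + -11*-80 + -2*-599 = 8
  c_3 = -7*-207 + 3*-80 + 2*-599 = 11
Expand coordinatewise in base 5:
  c_1 = 19 = 4·5^0 + 3·5^1
  c_2 = 8 = 3·5^0 + 1·5^1
  c_3 = 11 = 1·5^0 + 2·5^1
Factor λ_0 = (4, 3, 1)
Factor λ_1 = (3, 1, 2)

((4, 3, 1), (3, 1, 2))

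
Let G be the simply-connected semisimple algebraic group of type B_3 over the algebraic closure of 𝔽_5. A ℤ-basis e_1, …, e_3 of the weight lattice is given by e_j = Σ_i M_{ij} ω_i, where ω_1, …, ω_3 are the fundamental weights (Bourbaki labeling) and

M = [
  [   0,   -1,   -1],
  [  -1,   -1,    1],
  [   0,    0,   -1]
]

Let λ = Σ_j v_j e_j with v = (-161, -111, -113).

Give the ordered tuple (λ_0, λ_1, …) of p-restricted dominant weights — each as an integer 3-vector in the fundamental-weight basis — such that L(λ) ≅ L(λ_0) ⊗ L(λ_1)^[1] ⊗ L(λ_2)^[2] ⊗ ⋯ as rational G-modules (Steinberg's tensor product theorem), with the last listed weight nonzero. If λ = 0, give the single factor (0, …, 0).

((4, 4, 3), (4, 1, 2), (3, 1, 4), (1, 1, 0))

Change of basis e → ω: c = M·v where v = (-161, -111, -113):
  c_1 = 0*-161 + -1*-111 + -1*-113 = 224
  c_2 = -1*-161 + -1*-111 + 1*-113 = 159
  c_3 = 0*-161 + 0*-111 + -1*-113 = 113
p = 5; digits c_i = Σ_j d_{ij}·5^j, 0 ≤ d_{ij} < 5:
  c_1 = 224 = 4·5^0 + 4·5^1 + 3·5^2 + 1·5^3
  c_2 = 159 = 4·5^0 + 1·5^1 + 1·5^2 + 1·5^3
  c_3 = 113 = 3·5^0 + 2·5^1 + 4·5^2
p-restricted factor λ_0 = (4, 4, 3)
p-restricted factor λ_1 = (4, 1, 2)
p-restricted factor λ_2 = (3, 1, 4)
p-restricted factor λ_3 = (1, 1, 0)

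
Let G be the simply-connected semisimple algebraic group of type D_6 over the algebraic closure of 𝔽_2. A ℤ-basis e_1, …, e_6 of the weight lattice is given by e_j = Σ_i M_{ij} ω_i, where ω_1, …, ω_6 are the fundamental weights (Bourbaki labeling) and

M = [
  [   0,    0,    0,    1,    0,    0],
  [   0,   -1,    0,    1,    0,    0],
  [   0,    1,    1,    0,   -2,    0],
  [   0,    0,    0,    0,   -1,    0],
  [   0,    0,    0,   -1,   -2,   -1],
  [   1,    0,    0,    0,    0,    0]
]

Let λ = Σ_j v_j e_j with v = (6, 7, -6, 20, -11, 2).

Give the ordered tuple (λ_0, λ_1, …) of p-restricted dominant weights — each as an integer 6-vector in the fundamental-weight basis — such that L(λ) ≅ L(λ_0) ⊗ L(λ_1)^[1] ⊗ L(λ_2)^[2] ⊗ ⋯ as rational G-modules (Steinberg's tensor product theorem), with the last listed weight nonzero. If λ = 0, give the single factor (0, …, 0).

ω-coordinates c = M·v, v = (6, 7, -6, 20, -11, 2):
  c_1 = (0)·(6) + (0)·(7) + (0)·(-6) + (1)·(20) + (0)·(-11) + (0)·(2) = 20
  c_2 = (0)·(6) + (-1)·(7) + (0)·(-6) + (1)·(20) + (0)·(-11) + (0)·(2) = 13
  c_3 = (0)·(6) + (1)·(7) + (1)·(-6) + (0)·(20) + (-2)·(-11) + (0)·(2) = 23
  c_4 = (0)·(6) + (0)·(7) + (0)·(-6) + (0)·(20) + (-1)·(-11) + (0)·(2) = 11
  c_5 = (0)·(6) + (0)·(7) + (0)·(-6) + (-1)·(20) + (-2)·(-11) + (-1)·(2) = 0
  c_6 = (1)·(6) + (0)·(7) + (0)·(-6) + (0)·(20) + (0)·(-11) + (0)·(2) = 6
Writing each c_i in base p = 2:
  c_1 = 20 = 0·2^0 + 0·2^1 + 1·2^2 + 0·2^3 + 1·2^4
  c_2 = 13 = 1·2^0 + 0·2^1 + 1·2^2 + 1·2^3
  c_3 = 23 = 1·2^0 + 1·2^1 + 1·2^2 + 0·2^3 + 1·2^4
  c_4 = 11 = 1·2^0 + 1·2^1 + 0·2^2 + 1·2^3
  c_5 = 0
  c_6 = 6 = 0·2^0 + 1·2^1 + 1·2^2
p-restricted factor λ_0 = (0, 1, 1, 1, 0, 0)
p-restricted factor λ_1 = (0, 0, 1, 1, 0, 1)
p-restricted factor λ_2 = (1, 1, 1, 0, 0, 1)
p-restricted factor λ_3 = (0, 1, 0, 1, 0, 0)
p-restricted factor λ_4 = (1, 0, 1, 0, 0, 0)

((0, 1, 1, 1, 0, 0), (0, 0, 1, 1, 0, 1), (1, 1, 1, 0, 0, 1), (0, 1, 0, 1, 0, 0), (1, 0, 1, 0, 0, 0))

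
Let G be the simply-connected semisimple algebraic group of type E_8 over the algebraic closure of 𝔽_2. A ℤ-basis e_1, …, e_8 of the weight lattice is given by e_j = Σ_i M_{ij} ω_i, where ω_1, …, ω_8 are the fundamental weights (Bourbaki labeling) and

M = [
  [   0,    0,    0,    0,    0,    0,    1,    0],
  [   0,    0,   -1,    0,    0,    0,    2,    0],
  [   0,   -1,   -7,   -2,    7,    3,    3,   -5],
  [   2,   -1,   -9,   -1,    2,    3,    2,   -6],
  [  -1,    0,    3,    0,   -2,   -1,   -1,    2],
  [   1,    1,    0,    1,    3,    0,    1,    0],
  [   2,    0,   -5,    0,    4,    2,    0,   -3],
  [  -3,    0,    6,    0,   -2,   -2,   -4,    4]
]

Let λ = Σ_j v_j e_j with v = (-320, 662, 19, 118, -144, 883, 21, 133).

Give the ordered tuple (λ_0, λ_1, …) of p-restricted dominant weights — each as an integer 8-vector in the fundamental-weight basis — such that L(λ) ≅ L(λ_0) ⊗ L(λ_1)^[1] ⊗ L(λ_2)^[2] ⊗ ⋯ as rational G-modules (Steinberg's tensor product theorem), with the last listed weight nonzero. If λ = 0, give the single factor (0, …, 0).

Change of basis e → ω: c = M·v where v = (-320, 662, 19, 118, -144, 883, 21, 133):
  c_1 = (0)·(-320) + (0)·(662) + (0)·(19) + (0)·(118) + (0)·(-144) + (0)·(883) + (1)·(21) + (0)·(133) = 21
  c_2 = (0)·(-320) + (0)·(662) + (-1)·(19) + (0)·(118) + (0)·(-144) + (0)·(883) + (2)·(21) + (0)·(133) = 23
  c_3 = (0)·(-320) + (-1)·(662) + (-7)·(19) + (-2)·(118) + (7)·(-144) + (3)·(883) + (3)·(21) + (-5)·(133) = 8
  c_4 = (2)·(-320) + (-1)·(662) + (-9)·(19) + (-1)·(118) + (2)·(-144) + (3)·(883) + (2)·(21) + (-6)·(133) = 14
  c_5 = (-1)·(-320) + (0)·(662) + (3)·(19) + (0)·(118) + (-2)·(-144) + (-1)·(883) + (-1)·(21) + (2)·(133) = 27
  c_6 = (1)·(-320) + (1)·(662) + (0)·(19) + (1)·(118) + (3)·(-144) + (0)·(883) + (1)·(21) + (0)·(133) = 49
  c_7 = (2)·(-320) + (0)·(662) + (-5)·(19) + (0)·(118) + (4)·(-144) + (2)·(883) + (0)·(21) + (-3)·(133) = 56
  c_8 = (-3)·(-320) + (0)·(662) + (6)·(19) + (0)·(118) + (-2)·(-144) + (-2)·(883) + (-4)·(21) + (4)·(133) = 44
Expand coordinatewise in base 2:
  c_1 = 21 = 1·2^0 + 0·2^1 + 1·2^2 + 0·2^3 + 1·2^4
  c_2 = 23 = 1·2^0 + 1·2^1 + 1·2^2 + 0·2^3 + 1·2^4
  c_3 = 8 = 0·2^0 + 0·2^1 + 0·2^2 + 1·2^3
  c_4 = 14 = 0·2^0 + 1·2^1 + 1·2^2 + 1·2^3
  c_5 = 27 = 1·2^0 + 1·2^1 + 0·2^2 + 1·2^3 + 1·2^4
  c_6 = 49 = 1·2^0 + 0·2^1 + 0·2^2 + 0·2^3 + 1·2^4 + 1·2^5
  c_7 = 56 = 0·2^0 + 0·2^1 + 0·2^2 + 1·2^3 + 1·2^4 + 1·2^5
  c_8 = 44 = 0·2^0 + 0·2^1 + 1·2^2 + 1·2^3 + 0·2^4 + 1·2^5
p-restricted factor λ_0 = (1, 1, 0, 0, 1, 1, 0, 0)
p-restricted factor λ_1 = (0, 1, 0, 1, 1, 0, 0, 0)
p-restricted factor λ_2 = (1, 1, 0, 1, 0, 0, 0, 1)
p-restricted factor λ_3 = (0, 0, 1, 1, 1, 0, 1, 1)
p-restricted factor λ_4 = (1, 1, 0, 0, 1, 1, 1, 0)
p-restricted factor λ_5 = (0, 0, 0, 0, 0, 1, 1, 1)

((1, 1, 0, 0, 1, 1, 0, 0), (0, 1, 0, 1, 1, 0, 0, 0), (1, 1, 0, 1, 0, 0, 0, 1), (0, 0, 1, 1, 1, 0, 1, 1), (1, 1, 0, 0, 1, 1, 1, 0), (0, 0, 0, 0, 0, 1, 1, 1))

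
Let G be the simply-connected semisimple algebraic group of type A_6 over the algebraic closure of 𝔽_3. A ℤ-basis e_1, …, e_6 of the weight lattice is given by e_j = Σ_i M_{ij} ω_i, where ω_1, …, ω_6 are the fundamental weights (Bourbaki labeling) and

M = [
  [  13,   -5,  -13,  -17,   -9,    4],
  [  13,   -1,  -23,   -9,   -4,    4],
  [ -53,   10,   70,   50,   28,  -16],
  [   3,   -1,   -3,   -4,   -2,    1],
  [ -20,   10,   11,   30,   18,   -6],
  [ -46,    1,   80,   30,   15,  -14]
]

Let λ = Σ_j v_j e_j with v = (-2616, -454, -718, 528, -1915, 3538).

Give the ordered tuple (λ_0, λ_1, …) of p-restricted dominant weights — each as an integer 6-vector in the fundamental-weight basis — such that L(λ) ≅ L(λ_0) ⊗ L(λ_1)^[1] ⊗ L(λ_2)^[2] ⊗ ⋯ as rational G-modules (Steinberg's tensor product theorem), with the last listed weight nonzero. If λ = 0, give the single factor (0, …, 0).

((1, 2, 2, 1, 0, 1), (2, 0, 0, 2, 2, 2), (0, 2, 2, 1, 2, 2))

Compute c_i = Σ_j M_{ij} v_j with v = (-2616, -454, -718, 528, -1915, 3538):
  c_1 = (13)·(-2616) + (-5)·(-454) + (-13)·(-718) + (-17)·(528) + (-9)·(-1915) + (4)·(3538) = 7
  c_2 = (13)·(-2616) + (-1)·(-454) + (-23)·(-718) + (-9)·(528) + (-4)·(-1915) + (4)·(3538) = 20
  c_3 = (-53)·(-2616) + (10)·(-454) + (70)·(-718) + (50)·(528) + (28)·(-1915) + (-16)·(3538) = 20
  c_4 = (3)·(-2616) + (-1)·(-454) + (-3)·(-718) + (-4)·(528) + (-2)·(-1915) + (1)·(3538) = 16
  c_5 = (-20)·(-2616) + (10)·(-454) + (11)·(-718) + (30)·(528) + (18)·(-1915) + (-6)·(3538) = 24
  c_6 = (-46)·(-2616) + (1)·(-454) + (80)·(-718) + (30)·(528) + (15)·(-1915) + (-14)·(3538) = 25
Writing each c_i in base p = 3:
  c_1 = 7 = 1·3^0 + 2·3^1
  c_2 = 20 = 2·3^0 + 0·3^1 + 2·3^2
  c_3 = 20 = 2·3^0 + 0·3^1 + 2·3^2
  c_4 = 16 = 1·3^0 + 2·3^1 + 1·3^2
  c_5 = 24 = 0·3^0 + 2·3^1 + 2·3^2
  c_6 = 25 = 1·3^0 + 2·3^1 + 2·3^2
λ_0 = (1, 2, 2, 1, 0, 1)
λ_1 = (2, 0, 0, 2, 2, 2)
λ_2 = (0, 2, 2, 1, 2, 2)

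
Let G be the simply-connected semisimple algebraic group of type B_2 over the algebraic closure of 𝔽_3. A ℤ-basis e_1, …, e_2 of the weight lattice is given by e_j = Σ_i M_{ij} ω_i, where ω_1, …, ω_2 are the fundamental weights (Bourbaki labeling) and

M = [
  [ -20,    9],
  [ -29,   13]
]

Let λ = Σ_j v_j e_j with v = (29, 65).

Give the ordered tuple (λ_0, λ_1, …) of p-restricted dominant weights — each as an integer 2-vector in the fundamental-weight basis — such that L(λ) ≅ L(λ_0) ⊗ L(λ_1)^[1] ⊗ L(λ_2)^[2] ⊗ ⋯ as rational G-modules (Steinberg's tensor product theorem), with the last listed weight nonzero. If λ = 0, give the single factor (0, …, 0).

In the fundamental-weight basis, λ has coordinates c = M·v (v = (29, 65)):
  c_1 = (-20)·(29) + (9)·(65) = 5
  c_2 = (-29)·(29) + (13)·(65) = 4
p = 3; digits c_i = Σ_j d_{ij}·3^j, 0 ≤ d_{ij} < 3:
  c_1 = 5 = 2·3^0 + 1·3^1
  c_2 = 4 = 1·3^0 + 1·3^1
Factor λ_0 = (2, 1)
Factor λ_1 = (1, 1)

((2, 1), (1, 1))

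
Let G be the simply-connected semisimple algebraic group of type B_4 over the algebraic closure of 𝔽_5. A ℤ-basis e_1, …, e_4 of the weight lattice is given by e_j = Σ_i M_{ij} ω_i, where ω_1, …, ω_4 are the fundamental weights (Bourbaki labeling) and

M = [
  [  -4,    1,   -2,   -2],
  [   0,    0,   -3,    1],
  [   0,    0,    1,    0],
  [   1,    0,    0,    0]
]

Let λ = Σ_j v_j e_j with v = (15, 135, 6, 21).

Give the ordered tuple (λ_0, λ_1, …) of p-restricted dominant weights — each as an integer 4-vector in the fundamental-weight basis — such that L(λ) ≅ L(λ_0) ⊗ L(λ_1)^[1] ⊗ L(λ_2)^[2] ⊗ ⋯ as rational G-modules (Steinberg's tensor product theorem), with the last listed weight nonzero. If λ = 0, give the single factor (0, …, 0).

Change of basis e → ω: c = M·v where v = (15, 135, 6, 21):
  c_1 = (-4)·(15) + (1)·(135) + (-2)·(6) + (-2)·(21) = 21
  c_2 = (0)·(15) + (0)·(135) + (-3)·(6) + (1)·(21) = 3
  c_3 = (0)·(15) + (0)·(135) + (1)·(6) + (0)·(21) = 6
  c_4 = (1)·(15) + (0)·(135) + (0)·(6) + (0)·(21) = 15
Writing each c_i in base p = 5:
  c_1 = 21 = 1·5^0 + 4·5^1
  c_2 = 3 = 3·5^0
  c_3 = 6 = 1·5^0 + 1·5^1
  c_4 = 15 = 0·5^0 + 3·5^1
p-restricted factor λ_0 = (1, 3, 1, 0)
p-restricted factor λ_1 = (4, 0, 1, 3)

((1, 3, 1, 0), (4, 0, 1, 3))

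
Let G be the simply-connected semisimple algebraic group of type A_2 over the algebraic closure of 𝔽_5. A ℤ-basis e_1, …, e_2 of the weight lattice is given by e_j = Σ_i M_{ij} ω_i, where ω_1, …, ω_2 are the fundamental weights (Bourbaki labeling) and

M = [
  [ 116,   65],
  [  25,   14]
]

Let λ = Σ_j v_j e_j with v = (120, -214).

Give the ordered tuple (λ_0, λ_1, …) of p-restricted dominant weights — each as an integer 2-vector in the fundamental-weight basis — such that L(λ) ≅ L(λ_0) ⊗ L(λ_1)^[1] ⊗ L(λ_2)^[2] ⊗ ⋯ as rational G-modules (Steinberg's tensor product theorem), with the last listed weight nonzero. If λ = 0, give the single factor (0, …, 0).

((0, 4), (2, 0))

ω-coordinates c = M·v, v = (120, -214):
  c_1 = 116*120 + 65*-214 = 10
  c_2 = 25*120 + 14*-214 = 4
p = 5; digits c_i = Σ_j d_{ij}·5^j, 0 ≤ d_{ij} < 5:
  c_1 = 10 = 0·5^0 + 2·5^1
  c_2 = 4 = 4·5^0
Factor λ_0 = (0, 4)
Factor λ_1 = (2, 0)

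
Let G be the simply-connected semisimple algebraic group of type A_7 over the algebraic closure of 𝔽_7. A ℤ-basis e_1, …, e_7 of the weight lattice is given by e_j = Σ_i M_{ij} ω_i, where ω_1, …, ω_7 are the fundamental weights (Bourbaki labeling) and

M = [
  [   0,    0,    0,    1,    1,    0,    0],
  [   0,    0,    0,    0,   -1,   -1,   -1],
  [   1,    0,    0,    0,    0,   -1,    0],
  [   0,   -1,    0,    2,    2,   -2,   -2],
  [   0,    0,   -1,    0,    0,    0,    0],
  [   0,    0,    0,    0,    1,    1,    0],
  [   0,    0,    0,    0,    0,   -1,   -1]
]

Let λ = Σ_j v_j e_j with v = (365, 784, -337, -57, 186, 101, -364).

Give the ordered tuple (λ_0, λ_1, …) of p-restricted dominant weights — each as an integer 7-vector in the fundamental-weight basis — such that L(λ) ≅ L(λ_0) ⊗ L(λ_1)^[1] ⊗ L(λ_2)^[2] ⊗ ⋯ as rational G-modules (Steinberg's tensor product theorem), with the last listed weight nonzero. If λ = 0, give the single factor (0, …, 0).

ω-coordinates c = M·v, v = (365, 784, -337, -57, 186, 101, -364):
  c_1 = 0·365 + 0·784 + (0)·(-337) + (1)·(-57) + 1·186 + 0·101 + (0)·(-364) = 129
  c_2 = 0·365 + 0·784 + (0)·(-337) + (0)·(-57) + (-1)·(186) + (-1)·(101) + (-1)·(-364) = 77
  c_3 = 1·365 + 0·784 + (0)·(-337) + (0)·(-57) + 0·186 + (-1)·(101) + (0)·(-364) = 264
  c_4 = 0·365 + (-1)·(784) + (0)·(-337) + (2)·(-57) + 2·186 + (-2)·(101) + (-2)·(-364) = 0
  c_5 = 0·365 + 0·784 + (-1)·(-337) + (0)·(-57) + 0·186 + 0·101 + (0)·(-364) = 337
  c_6 = 0·365 + 0·784 + (0)·(-337) + (0)·(-57) + 1·186 + 1·101 + (0)·(-364) = 287
  c_7 = 0·365 + 0·784 + (0)·(-337) + (0)·(-57) + 0·186 + (-1)·(101) + (-1)·(-364) = 263
p = 7; digits c_i = Σ_j d_{ij}·7^j, 0 ≤ d_{ij} < 7:
  c_1 = 129 = 3·7^0 + 4·7^1 + 2·7^2
  c_2 = 77 = 0·7^0 + 4·7^1 + 1·7^2
  c_3 = 264 = 5·7^0 + 2·7^1 + 5·7^2
  c_4 = 0
  c_5 = 337 = 1·7^0 + 6·7^1 + 6·7^2
  c_6 = 287 = 0·7^0 + 6·7^1 + 5·7^2
  c_7 = 263 = 4·7^0 + 2·7^1 + 5·7^2
p-restricted factor λ_0 = (3, 0, 5, 0, 1, 0, 4)
p-restricted factor λ_1 = (4, 4, 2, 0, 6, 6, 2)
p-restricted factor λ_2 = (2, 1, 5, 0, 6, 5, 5)

((3, 0, 5, 0, 1, 0, 4), (4, 4, 2, 0, 6, 6, 2), (2, 1, 5, 0, 6, 5, 5))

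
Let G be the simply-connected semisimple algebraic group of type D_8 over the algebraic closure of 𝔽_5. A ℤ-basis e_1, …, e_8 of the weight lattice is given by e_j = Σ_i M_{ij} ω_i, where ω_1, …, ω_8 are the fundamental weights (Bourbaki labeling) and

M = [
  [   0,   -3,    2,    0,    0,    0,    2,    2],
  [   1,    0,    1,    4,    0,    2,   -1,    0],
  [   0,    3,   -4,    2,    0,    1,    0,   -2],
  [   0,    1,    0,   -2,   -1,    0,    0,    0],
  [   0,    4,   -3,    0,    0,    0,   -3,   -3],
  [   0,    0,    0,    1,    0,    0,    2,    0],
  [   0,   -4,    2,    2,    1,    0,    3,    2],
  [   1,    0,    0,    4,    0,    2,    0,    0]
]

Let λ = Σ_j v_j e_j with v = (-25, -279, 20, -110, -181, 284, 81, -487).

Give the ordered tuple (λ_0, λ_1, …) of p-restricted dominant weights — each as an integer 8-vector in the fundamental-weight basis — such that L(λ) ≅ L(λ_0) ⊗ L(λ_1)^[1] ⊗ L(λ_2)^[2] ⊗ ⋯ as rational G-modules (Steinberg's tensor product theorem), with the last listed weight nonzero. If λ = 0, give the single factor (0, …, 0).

In the fundamental-weight basis, λ has coordinates c = M·v (v = (-25, -279, 20, -110, -181, 284, 81, -487)):
  c_1 = (0)·(-25) + (-3)·(-279) + 2·20 + (0)·(-110) + (0)·(-181) + 0·284 + 2·81 + (2)·(-487) = 65
  c_2 = (1)·(-25) + (0)·(-279) + 1·20 + (4)·(-110) + (0)·(-181) + 2·284 + (-1)·(81) + (0)·(-487) = 42
  c_3 = (0)·(-25) + (3)·(-279) + (-4)·(20) + (2)·(-110) + (0)·(-181) + 1·284 + 0·81 + (-2)·(-487) = 121
  c_4 = (0)·(-25) + (1)·(-279) + 0·20 + (-2)·(-110) + (-1)·(-181) + 0·284 + 0·81 + (0)·(-487) = 122
  c_5 = (0)·(-25) + (4)·(-279) + (-3)·(20) + (0)·(-110) + (0)·(-181) + 0·284 + (-3)·(81) + (-3)·(-487) = 42
  c_6 = (0)·(-25) + (0)·(-279) + 0·20 + (1)·(-110) + (0)·(-181) + 0·284 + 2·81 + (0)·(-487) = 52
  c_7 = (0)·(-25) + (-4)·(-279) + 2·20 + (2)·(-110) + (1)·(-181) + 0·284 + 3·81 + (2)·(-487) = 24
  c_8 = (1)·(-25) + (0)·(-279) + 0·20 + (4)·(-110) + (0)·(-181) + 2·284 + 0·81 + (0)·(-487) = 103
p = 5; digits c_i = Σ_j d_{ij}·5^j, 0 ≤ d_{ij} < 5:
  c_1 = 65 = 0·5^0 + 3·5^1 + 2·5^2
  c_2 = 42 = 2·5^0 + 3·5^1 + 1·5^2
  c_3 = 121 = 1·5^0 + 4·5^1 + 4·5^2
  c_4 = 122 = 2·5^0 + 4·5^1 + 4·5^2
  c_5 = 42 = 2·5^0 + 3·5^1 + 1·5^2
  c_6 = 52 = 2·5^0 + 0·5^1 + 2·5^2
  c_7 = 24 = 4·5^0 + 4·5^1
  c_8 = 103 = 3·5^0 + 0·5^1 + 4·5^2
λ_0 = (0, 2, 1, 2, 2, 2, 4, 3)
λ_1 = (3, 3, 4, 4, 3, 0, 4, 0)
λ_2 = (2, 1, 4, 4, 1, 2, 0, 4)

((0, 2, 1, 2, 2, 2, 4, 3), (3, 3, 4, 4, 3, 0, 4, 0), (2, 1, 4, 4, 1, 2, 0, 4))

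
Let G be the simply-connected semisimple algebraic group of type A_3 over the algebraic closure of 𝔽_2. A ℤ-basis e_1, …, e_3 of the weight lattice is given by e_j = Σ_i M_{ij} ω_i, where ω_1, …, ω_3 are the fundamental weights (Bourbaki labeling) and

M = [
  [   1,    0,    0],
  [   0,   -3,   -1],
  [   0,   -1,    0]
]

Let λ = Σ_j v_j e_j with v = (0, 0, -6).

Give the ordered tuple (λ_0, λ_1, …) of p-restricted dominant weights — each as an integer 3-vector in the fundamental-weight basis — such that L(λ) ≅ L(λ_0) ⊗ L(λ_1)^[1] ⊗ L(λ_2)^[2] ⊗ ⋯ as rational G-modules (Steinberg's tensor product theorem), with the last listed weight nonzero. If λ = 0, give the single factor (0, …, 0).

In the fundamental-weight basis, λ has coordinates c = M·v (v = (0, 0, -6)):
  c_1 = 1·0 + 0·0 + (0)·(-6) = 0
  c_2 = 0·0 + (-3)·(0) + (-1)·(-6) = 6
  c_3 = 0·0 + (-1)·(0) + (0)·(-6) = 0
Writing each c_i in base p = 2:
  c_1 = 0
  c_2 = 6 = 0·2^0 + 1·2^1 + 1·2^2
  c_3 = 0
p-restricted factor λ_0 = (0, 0, 0)
p-restricted factor λ_1 = (0, 1, 0)
p-restricted factor λ_2 = (0, 1, 0)

((0, 0, 0), (0, 1, 0), (0, 1, 0))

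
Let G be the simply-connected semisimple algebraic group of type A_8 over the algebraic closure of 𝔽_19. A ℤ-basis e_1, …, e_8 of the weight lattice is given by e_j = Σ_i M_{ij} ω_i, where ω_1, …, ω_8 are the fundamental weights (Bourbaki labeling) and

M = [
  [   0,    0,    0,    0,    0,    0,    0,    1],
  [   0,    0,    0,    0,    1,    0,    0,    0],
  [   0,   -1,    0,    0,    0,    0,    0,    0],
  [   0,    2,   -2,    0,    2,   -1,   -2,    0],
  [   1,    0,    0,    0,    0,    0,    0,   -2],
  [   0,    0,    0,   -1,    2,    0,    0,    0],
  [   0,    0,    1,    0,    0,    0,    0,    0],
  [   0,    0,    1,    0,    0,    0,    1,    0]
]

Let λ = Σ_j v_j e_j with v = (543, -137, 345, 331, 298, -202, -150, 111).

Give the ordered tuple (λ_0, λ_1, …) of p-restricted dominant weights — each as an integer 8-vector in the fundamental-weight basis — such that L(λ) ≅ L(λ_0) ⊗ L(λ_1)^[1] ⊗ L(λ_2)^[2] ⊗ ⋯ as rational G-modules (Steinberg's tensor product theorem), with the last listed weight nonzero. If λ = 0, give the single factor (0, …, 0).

Change of basis e → ω: c = M·v where v = (543, -137, 345, 331, 298, -202, -150, 111):
  c_1 = (0)·(543) + (0)·(-137) + (0)·(345) + (0)·(331) + (0)·(298) + (0)·(-202) + (0)·(-150) + (1)·(111) = 111
  c_2 = (0)·(543) + (0)·(-137) + (0)·(345) + (0)·(331) + (1)·(298) + (0)·(-202) + (0)·(-150) + (0)·(111) = 298
  c_3 = (0)·(543) + (-1)·(-137) + (0)·(345) + (0)·(331) + (0)·(298) + (0)·(-202) + (0)·(-150) + (0)·(111) = 137
  c_4 = (0)·(543) + (2)·(-137) + (-2)·(345) + (0)·(331) + (2)·(298) + (-1)·(-202) + (-2)·(-150) + (0)·(111) = 134
  c_5 = (1)·(543) + (0)·(-137) + (0)·(345) + (0)·(331) + (0)·(298) + (0)·(-202) + (0)·(-150) + (-2)·(111) = 321
  c_6 = (0)·(543) + (0)·(-137) + (0)·(345) + (-1)·(331) + (2)·(298) + (0)·(-202) + (0)·(-150) + (0)·(111) = 265
  c_7 = (0)·(543) + (0)·(-137) + (1)·(345) + (0)·(331) + (0)·(298) + (0)·(-202) + (0)·(-150) + (0)·(111) = 345
  c_8 = (0)·(543) + (0)·(-137) + (1)·(345) + (0)·(331) + (0)·(298) + (0)·(-202) + (1)·(-150) + (0)·(111) = 195
p = 19; digits c_i = Σ_j d_{ij}·19^j, 0 ≤ d_{ij} < 19:
  c_1 = 111 = 16·19^0 + 5·19^1
  c_2 = 298 = 13·19^0 + 15·19^1
  c_3 = 137 = 4·19^0 + 7·19^1
  c_4 = 134 = 1·19^0 + 7·19^1
  c_5 = 321 = 17·19^0 + 16·19^1
  c_6 = 265 = 18·19^0 + 13·19^1
  c_7 = 345 = 3·19^0 + 18·19^1
  c_8 = 195 = 5·19^0 + 10·19^1
Factor λ_0 = (16, 13, 4, 1, 17, 18, 3, 5)
Factor λ_1 = (5, 15, 7, 7, 16, 13, 18, 10)

((16, 13, 4, 1, 17, 18, 3, 5), (5, 15, 7, 7, 16, 13, 18, 10))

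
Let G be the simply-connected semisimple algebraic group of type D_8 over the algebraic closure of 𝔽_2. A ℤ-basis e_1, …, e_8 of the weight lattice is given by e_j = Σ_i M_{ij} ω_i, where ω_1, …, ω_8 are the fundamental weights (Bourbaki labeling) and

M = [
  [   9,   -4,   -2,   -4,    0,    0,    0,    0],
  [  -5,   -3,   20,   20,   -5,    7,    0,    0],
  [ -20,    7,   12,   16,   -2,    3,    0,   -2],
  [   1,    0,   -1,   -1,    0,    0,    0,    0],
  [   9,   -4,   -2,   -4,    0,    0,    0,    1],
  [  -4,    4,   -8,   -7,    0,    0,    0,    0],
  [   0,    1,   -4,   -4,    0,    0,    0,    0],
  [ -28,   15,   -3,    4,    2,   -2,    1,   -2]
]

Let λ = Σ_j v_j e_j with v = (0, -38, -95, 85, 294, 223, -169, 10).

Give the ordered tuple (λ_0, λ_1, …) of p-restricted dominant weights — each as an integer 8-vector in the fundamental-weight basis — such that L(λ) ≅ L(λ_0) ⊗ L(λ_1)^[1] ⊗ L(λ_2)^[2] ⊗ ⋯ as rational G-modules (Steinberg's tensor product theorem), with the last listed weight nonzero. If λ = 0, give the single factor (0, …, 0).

Compute c_i = Σ_j M_{ij} v_j with v = (0, -38, -95, 85, 294, 223, -169, 10):
  c_1 = (9)·(0) + (-4)·(-38) + (-2)·(-95) + (-4)·(85) + (0)·(294) + (0)·(223) + (0)·(-169) + (0)·(10) = 2
  c_2 = (-5)·(0) + (-3)·(-38) + (20)·(-95) + (20)·(85) + (-5)·(294) + (7)·(223) + (0)·(-169) + (0)·(10) = 5
  c_3 = (-20)·(0) + (7)·(-38) + (12)·(-95) + (16)·(85) + (-2)·(294) + (3)·(223) + (0)·(-169) + (-2)·(10) = 15
  c_4 = (1)·(0) + (0)·(-38) + (-1)·(-95) + (-1)·(85) + (0)·(294) + (0)·(223) + (0)·(-169) + (0)·(10) = 10
  c_5 = (9)·(0) + (-4)·(-38) + (-2)·(-95) + (-4)·(85) + (0)·(294) + (0)·(223) + (0)·(-169) + (1)·(10) = 12
  c_6 = (-4)·(0) + (4)·(-38) + (-8)·(-95) + (-7)·(85) + (0)·(294) + (0)·(223) + (0)·(-169) + (0)·(10) = 13
  c_7 = (0)·(0) + (1)·(-38) + (-4)·(-95) + (-4)·(85) + (0)·(294) + (0)·(223) + (0)·(-169) + (0)·(10) = 2
  c_8 = (-28)·(0) + (15)·(-38) + (-3)·(-95) + (4)·(85) + (2)·(294) + (-2)·(223) + (1)·(-169) + (-2)·(10) = 8
Writing each c_i in base p = 2:
  c_1 = 2 = 0·2^0 + 1·2^1
  c_2 = 5 = 1·2^0 + 0·2^1 + 1·2^2
  c_3 = 15 = 1·2^0 + 1·2^1 + 1·2^2 + 1·2^3
  c_4 = 10 = 0·2^0 + 1·2^1 + 0·2^2 + 1·2^3
  c_5 = 12 = 0·2^0 + 0·2^1 + 1·2^2 + 1·2^3
  c_6 = 13 = 1·2^0 + 0·2^1 + 1·2^2 + 1·2^3
  c_7 = 2 = 0·2^0 + 1·2^1
  c_8 = 8 = 0·2^0 + 0·2^1 + 0·2^2 + 1·2^3
Factor λ_0 = (0, 1, 1, 0, 0, 1, 0, 0)
Factor λ_1 = (1, 0, 1, 1, 0, 0, 1, 0)
Factor λ_2 = (0, 1, 1, 0, 1, 1, 0, 0)
Factor λ_3 = (0, 0, 1, 1, 1, 1, 0, 1)

((0, 1, 1, 0, 0, 1, 0, 0), (1, 0, 1, 1, 0, 0, 1, 0), (0, 1, 1, 0, 1, 1, 0, 0), (0, 0, 1, 1, 1, 1, 0, 1))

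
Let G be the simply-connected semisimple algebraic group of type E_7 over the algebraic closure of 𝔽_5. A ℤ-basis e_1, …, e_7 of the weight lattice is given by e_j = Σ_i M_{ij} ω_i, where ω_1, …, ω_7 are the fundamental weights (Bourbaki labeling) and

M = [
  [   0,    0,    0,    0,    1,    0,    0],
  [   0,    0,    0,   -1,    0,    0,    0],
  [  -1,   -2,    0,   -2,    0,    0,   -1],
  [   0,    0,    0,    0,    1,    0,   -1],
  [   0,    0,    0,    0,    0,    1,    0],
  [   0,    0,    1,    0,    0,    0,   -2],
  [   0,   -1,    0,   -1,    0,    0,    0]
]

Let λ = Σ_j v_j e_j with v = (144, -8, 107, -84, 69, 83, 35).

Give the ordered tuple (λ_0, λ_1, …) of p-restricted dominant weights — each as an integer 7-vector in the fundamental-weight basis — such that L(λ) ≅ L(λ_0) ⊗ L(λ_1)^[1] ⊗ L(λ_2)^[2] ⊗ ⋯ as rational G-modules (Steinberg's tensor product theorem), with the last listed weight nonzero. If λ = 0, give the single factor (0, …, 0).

Change of basis e → ω: c = M·v where v = (144, -8, 107, -84, 69, 83, 35):
  c_1 = 0*144 + 0*-8 + 0*107 + 0*-84 + 1*69 + 0*83 + 0*35 = 69
  c_2 = 0*144 + 0*-8 + 0*107 + -1*-84 + 0*69 + 0*83 + 0*35 = 84
  c_3 = -1*144 + -2*-8 + 0*107 + -2*-84 + 0*69 + 0*83 + -1*35 = 5
  c_4 = 0*144 + 0*-8 + 0*107 + 0*-84 + 1*69 + 0*83 + -1*35 = 34
  c_5 = 0*144 + 0*-8 + 0*107 + 0*-84 + 0*69 + 1*83 + 0*35 = 83
  c_6 = 0*144 + 0*-8 + 1*107 + 0*-84 + 0*69 + 0*83 + -2*35 = 37
  c_7 = 0*144 + -1*-8 + 0*107 + -1*-84 + 0*69 + 0*83 + 0*35 = 92
Writing each c_i in base p = 5:
  c_1 = 69 = 4·5^0 + 3·5^1 + 2·5^2
  c_2 = 84 = 4·5^0 + 1·5^1 + 3·5^2
  c_3 = 5 = 0·5^0 + 1·5^1
  c_4 = 34 = 4·5^0 + 1·5^1 + 1·5^2
  c_5 = 83 = 3·5^0 + 1·5^1 + 3·5^2
  c_6 = 37 = 2·5^0 + 2·5^1 + 1·5^2
  c_7 = 92 = 2·5^0 + 3·5^1 + 3·5^2
λ_0 = (4, 4, 0, 4, 3, 2, 2)
λ_1 = (3, 1, 1, 1, 1, 2, 3)
λ_2 = (2, 3, 0, 1, 3, 1, 3)

((4, 4, 0, 4, 3, 2, 2), (3, 1, 1, 1, 1, 2, 3), (2, 3, 0, 1, 3, 1, 3))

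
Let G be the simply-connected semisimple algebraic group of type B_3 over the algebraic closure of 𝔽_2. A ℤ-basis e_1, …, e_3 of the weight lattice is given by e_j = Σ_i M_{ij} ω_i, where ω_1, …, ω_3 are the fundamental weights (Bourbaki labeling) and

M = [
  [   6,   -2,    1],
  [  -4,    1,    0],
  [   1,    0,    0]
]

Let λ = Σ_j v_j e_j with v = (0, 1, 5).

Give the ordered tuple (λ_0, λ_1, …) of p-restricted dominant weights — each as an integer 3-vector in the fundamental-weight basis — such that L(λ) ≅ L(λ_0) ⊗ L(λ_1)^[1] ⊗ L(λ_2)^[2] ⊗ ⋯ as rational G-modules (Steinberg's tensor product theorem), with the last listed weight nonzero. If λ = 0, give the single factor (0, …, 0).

ω-coordinates c = M·v, v = (0, 1, 5):
  c_1 = 6*0 + -2*1 + 1*5 = 3
  c_2 = -4*0 + 1*1 + 0*5 = 1
  c_3 = 1*0 + 0*1 + 0*5 = 0
Expand coordinatewise in base 2:
  c_1 = 3 = 1·2^0 + 1·2^1
  c_2 = 1 = 1·2^0
  c_3 = 0
Factor λ_0 = (1, 1, 0)
Factor λ_1 = (1, 0, 0)

((1, 1, 0), (1, 0, 0))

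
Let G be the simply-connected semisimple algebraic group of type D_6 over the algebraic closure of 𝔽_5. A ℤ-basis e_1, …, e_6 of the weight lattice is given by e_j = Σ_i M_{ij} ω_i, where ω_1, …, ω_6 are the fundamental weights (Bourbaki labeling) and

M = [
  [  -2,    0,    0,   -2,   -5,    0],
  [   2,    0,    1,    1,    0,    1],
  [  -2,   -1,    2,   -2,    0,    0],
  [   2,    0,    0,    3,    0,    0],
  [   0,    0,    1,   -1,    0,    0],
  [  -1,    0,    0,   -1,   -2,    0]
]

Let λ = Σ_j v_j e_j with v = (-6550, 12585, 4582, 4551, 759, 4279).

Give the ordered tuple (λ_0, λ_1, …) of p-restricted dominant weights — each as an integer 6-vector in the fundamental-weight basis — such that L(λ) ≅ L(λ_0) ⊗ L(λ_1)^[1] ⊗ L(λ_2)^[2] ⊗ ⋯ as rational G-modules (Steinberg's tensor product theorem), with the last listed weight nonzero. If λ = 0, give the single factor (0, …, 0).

((3, 2, 2, 3, 1, 1), (0, 2, 0, 0, 1, 1), (3, 2, 3, 2, 1, 4), (1, 2, 4, 4, 0, 3))

Converting to the ω-basis (c_i = row i of M dotted with v = (-6550, 12585, 4582, 4551, 759, 4279)):
  c_1 = (-2)·(-6550) + (0)·(12585) + (0)·(4582) + (-2)·(4551) + (-5)·(759) + (0)·(4279) = 203
  c_2 = (2)·(-6550) + (0)·(12585) + (1)·(4582) + (1)·(4551) + (0)·(759) + (1)·(4279) = 312
  c_3 = (-2)·(-6550) + (-1)·(12585) + (2)·(4582) + (-2)·(4551) + (0)·(759) + (0)·(4279) = 577
  c_4 = (2)·(-6550) + (0)·(12585) + (0)·(4582) + (3)·(4551) + (0)·(759) + (0)·(4279) = 553
  c_5 = (0)·(-6550) + (0)·(12585) + (1)·(4582) + (-1)·(4551) + (0)·(759) + (0)·(4279) = 31
  c_6 = (-1)·(-6550) + (0)·(12585) + (0)·(4582) + (-1)·(4551) + (-2)·(759) + (0)·(4279) = 481
Expand coordinatewise in base 5:
  c_1 = 203 = 3·5^0 + 0·5^1 + 3·5^2 + 1·5^3
  c_2 = 312 = 2·5^0 + 2·5^1 + 2·5^2 + 2·5^3
  c_3 = 577 = 2·5^0 + 0·5^1 + 3·5^2 + 4·5^3
  c_4 = 553 = 3·5^0 + 0·5^1 + 2·5^2 + 4·5^3
  c_5 = 31 = 1·5^0 + 1·5^1 + 1·5^2
  c_6 = 481 = 1·5^0 + 1·5^1 + 4·5^2 + 3·5^3
λ_0 = (3, 2, 2, 3, 1, 1)
λ_1 = (0, 2, 0, 0, 1, 1)
λ_2 = (3, 2, 3, 2, 1, 4)
λ_3 = (1, 2, 4, 4, 0, 3)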